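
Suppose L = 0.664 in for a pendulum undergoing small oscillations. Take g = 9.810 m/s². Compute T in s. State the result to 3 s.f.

T is given directly by: T = 2π√(L/g).
L = 0.664 in = 0.01687 m; g = 9.810 m/s².
T = 0.2605 s

0.261 s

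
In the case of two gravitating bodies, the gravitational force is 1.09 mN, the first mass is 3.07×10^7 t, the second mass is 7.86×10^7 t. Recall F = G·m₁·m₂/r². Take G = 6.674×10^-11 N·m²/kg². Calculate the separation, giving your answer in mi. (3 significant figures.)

7550 mi

From Newton's law of gravitation: r = √(G·m₁m₂/F).
F = 1.09 mN = 0.001090 N; m₁ = 3.07×10^7 t = 3.070×10^10 kg; m₂ = 7.86×10^7 t = 7.860×10^10 kg; G = 6.674×10^-11 N·m²/kg².
r = 1.216×10^7 m
1.216×10^7 m × (1 mi / 1609 m) = 7553 mi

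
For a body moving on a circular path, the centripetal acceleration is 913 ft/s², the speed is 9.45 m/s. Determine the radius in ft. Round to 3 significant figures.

1.05 ft

Rearranging a = v²/r for r: r = v²/a.
a = 913 ft/s² = 278.3 m/s²; v = 9.45 m/s.
r = 0.3209 m
0.3209 m × (1 ft / 0.3048 m) = 1.053 ft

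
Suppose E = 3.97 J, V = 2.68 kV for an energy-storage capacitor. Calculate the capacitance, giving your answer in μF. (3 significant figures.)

1.11 μF

Rearranging: C = 2E/V².
E = 3.97 J; V = 2.68 kV = 2680 V.
C = 1.105×10^-6 F
1.105×10^-6 F × (1 μF / 1.000×10^-6 F) = 1.105 μF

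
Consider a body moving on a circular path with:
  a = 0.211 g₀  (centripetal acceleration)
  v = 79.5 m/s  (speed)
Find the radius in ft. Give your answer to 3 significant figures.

10000 ft

Rearranging a = v²/r for r: r = v²/a.
a = 0.211 g₀ = 2.069 m/s²; v = 79.5 m/s.
r = 3054 m
3054 m × (1 ft / 0.3048 m) = 10021 ft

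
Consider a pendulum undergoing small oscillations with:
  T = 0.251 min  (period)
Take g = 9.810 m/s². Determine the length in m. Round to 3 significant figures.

Rearranging: L = g·(T/2π)².
T = 0.251 min = 15.06 s; g = 9.810 m/s².
L = 56.36 m

56.4 m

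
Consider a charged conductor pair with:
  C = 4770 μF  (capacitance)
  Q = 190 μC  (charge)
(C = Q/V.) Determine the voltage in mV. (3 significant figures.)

39.8 mV

Rearranging: V = Q/C.
C = 4770 μF = 0.004770 F; Q = 190 μC = 1.900×10^-4 C.
V = 0.03983 V
0.03983 V × (1 mV / 0.001000 V) = 39.83 mV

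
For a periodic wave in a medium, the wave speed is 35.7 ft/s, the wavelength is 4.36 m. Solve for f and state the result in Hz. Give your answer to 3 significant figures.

2.50 Hz

Solving v = f·λ for f: f = v/λ.
v = 35.7 ft/s = 10.88 m/s; λ = 4.36 m.
f = 2.496 Hz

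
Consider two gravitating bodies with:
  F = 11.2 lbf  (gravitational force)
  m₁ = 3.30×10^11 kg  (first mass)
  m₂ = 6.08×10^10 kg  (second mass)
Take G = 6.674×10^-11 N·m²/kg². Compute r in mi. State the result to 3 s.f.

From Newton's law of gravitation: r = √(G·m₁m₂/F).
F = 11.2 lbf = 49.82 N; m₁ = 3.30×10^11 kg; m₂ = 6.08×10^10 kg; G = 6.674×10^-11 N·m²/kg².
r = 1.639×10^5 m
1.639×10^5 m × (1 mi / 1609 m) = 101.9 mi

102 mi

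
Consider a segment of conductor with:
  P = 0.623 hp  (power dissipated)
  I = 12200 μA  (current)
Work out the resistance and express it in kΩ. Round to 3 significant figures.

3120 kΩ

Rearranging P = I²R for R: R = P/I².
P = 0.623 hp = 464.6 W; I = 12200 μA = 0.01220 A.
R = 3.121×10^6 Ω
3.121×10^6 Ω × (1 kΩ / 1000 Ω) = 3121 kΩ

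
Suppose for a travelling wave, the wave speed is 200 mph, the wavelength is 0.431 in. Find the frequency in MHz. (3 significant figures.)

0.00817 MHz

Rearranging v = f·λ for f: f = v/λ.
v = 200 mph = 89.41 m/s; λ = 0.431 in = 0.01095 m.
f = 8167 Hz
8167 Hz × (1 MHz / 1.000×10^6 Hz) = 0.008167 MHz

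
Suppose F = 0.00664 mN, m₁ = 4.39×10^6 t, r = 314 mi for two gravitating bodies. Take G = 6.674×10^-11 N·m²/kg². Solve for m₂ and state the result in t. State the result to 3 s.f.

5790 t

From Newton's law of gravitation: m₂ = F·r²/(G·m₁).
F = 0.00664 mN = 6.640×10^-6 N; m₁ = 4.39×10^6 t = 4.390×10^9 kg; r = 314 mi = 5.053×10^5 m; G = 6.674×10^-11 N·m²/kg².
m₂ = 5.787×10^6 kg
5.787×10^6 kg × (1 t / 1000 kg) = 5787 t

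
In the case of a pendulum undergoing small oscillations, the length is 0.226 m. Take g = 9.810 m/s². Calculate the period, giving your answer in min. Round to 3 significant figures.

T is given directly by: T = 2π√(L/g).
L = 0.226 m; g = 9.810 m/s².
T = 0.9537 s
0.9537 s × (1 min / 60.00 s) = 0.01589 min

0.0159 min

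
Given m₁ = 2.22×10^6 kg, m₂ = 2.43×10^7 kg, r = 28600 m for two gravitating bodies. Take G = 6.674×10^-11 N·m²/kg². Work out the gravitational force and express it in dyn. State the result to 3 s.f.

From Newton's law of gravitation: F = Gm₁m₂/r².
m₁ = 2.22×10^6 kg; m₂ = 2.43×10^7 kg; r = 28600 m; G = 6.674×10^-11 N·m²/kg².
F = 4.402×10^-6 N
4.402×10^-6 N × (1 dyn / 1.000×10^-5 N) = 0.4402 dyn

0.440 dyn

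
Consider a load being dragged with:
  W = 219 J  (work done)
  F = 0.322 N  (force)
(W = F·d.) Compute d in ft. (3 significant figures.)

2230 ft

Solving W = F·d for d: d = W/F.
W = 219 J; F = 0.322 N.
d = 680.1 m
680.1 m × (1 ft / 0.3048 m) = 2231 ft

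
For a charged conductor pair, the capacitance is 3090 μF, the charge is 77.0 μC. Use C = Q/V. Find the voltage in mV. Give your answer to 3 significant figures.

24.9 mV

Solving C = Q/V for V: V = Q/C.
C = 3090 μF = 0.003090 F; Q = 77.0 μC = 7.700×10^-5 C.
V = 0.02492 V
0.02492 V × (1 mV / 0.001000 V) = 24.92 mV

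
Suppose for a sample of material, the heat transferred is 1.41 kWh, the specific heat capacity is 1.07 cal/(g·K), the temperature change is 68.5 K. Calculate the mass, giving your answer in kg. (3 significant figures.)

Rearranging: m = Q/(c·ΔT).
Q = 1.41 kWh = 5.076×10^6 J; c = 1.07 cal/(g·K) = 4477 J/(kg·K); ΔT = 68.5 K.
m = 16.55 kg

16.6 kg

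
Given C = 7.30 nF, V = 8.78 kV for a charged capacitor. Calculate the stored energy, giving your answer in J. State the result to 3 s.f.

0.281 J

Directly: E = ½CV².
C = 7.30 nF = 7.300×10^-9 F; V = 8.78 kV = 8780 V.
E = 0.2814 J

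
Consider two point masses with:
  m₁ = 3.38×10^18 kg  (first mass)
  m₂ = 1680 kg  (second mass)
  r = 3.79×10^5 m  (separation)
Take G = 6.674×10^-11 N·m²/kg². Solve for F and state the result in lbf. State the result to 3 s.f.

0.593 lbf

From Newton's law of gravitation: F = Gm₁m₂/r².
m₁ = 3.38×10^18 kg; m₂ = 1680 kg; r = 3.79×10^5 m; G = 6.674×10^-11 N·m²/kg².
F = 2.638 N
2.638 N × (1 lbf / 4.448 N) = 0.5931 lbf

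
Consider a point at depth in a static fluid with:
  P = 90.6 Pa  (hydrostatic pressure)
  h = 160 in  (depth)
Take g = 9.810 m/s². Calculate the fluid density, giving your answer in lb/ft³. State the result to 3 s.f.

Rearranging P = ρ·g·h for ρ: ρ = P/(g·h).
P = 90.6 Pa; h = 160 in = 4.064 m; g = 9.810 m/s².
ρ = 2.273 kg/m³
2.273 kg/m³ × (1 lb/ft³ / 16.02 kg/m³) = 0.1419 lb/ft³

0.142 lb/ft³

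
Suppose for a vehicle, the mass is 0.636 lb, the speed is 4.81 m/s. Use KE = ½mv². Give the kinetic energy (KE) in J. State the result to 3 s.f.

KE is given directly by: KE = ½mv².
m = 0.636 lb = 0.2885 kg; v = 4.81 m/s.
KE = 3.337 J

3.34 J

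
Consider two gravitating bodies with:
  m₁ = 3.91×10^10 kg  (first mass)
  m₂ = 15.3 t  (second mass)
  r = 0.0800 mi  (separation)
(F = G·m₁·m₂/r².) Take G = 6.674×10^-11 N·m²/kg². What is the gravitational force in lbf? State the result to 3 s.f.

0.541 lbf

F is given directly by: F = Gm₁m₂/r².
m₁ = 3.91×10^10 kg; m₂ = 15.3 t = 15300 kg; r = 0.0800 mi = 128.7 m; G = 6.674×10^-11 N·m²/kg².
F = 2.409 N  (the unit combination reduces to kg·m/s² = N)
2.409 N × (1 lbf / 4.448 N) = 0.5415 lbf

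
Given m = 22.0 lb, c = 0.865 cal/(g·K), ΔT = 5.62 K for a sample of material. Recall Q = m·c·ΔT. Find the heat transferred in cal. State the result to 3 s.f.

48500 cal

Directly: Q = mcΔT.
m = 22.0 lb = 9.979 kg; c = 0.865 cal/(g·K) = 3619 J/(kg·K); ΔT = 5.62 K.
Q = 2.030×10^5 J
2.030×10^5 J × (1 cal / 4.184 J) = 48511 cal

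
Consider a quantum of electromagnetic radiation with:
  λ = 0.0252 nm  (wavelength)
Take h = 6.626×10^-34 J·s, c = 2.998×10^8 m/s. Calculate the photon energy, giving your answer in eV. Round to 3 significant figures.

49200 eV

Directly: E = hc/λ.
λ = 0.0252 nm = 2.520×10^-11 m; h = 6.626×10^-34 J·s; c = 2.998×10^8 m/s.
E = 7.883×10^-15 J  (the unit combination reduces to kg·m²/s² = J)
7.883×10^-15 J × (1 eV / 1.602×10^-19 J) = 49201 eV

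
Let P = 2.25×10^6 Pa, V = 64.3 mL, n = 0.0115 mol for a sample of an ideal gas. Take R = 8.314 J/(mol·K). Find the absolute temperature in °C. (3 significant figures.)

1240 °C

From the ideal-gas law: T = PV/(nR).
P = 2.25×10^6 Pa; V = 64.3 mL = 6.430×10^-5 m³; n = 0.0115 mol; R = 8.314 J/(mol·K).
T = 1513 K
1513 K − 273.15 = 1240 °C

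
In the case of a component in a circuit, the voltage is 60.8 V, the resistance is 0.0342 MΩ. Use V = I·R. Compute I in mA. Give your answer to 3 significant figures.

Solving V = I·R for I: I = V/R.
V = 60.8 V; R = 0.0342 MΩ = 34200 Ω.
I = 0.001778 A
0.001778 A × (1 mA / 0.001000 A) = 1.778 mA

1.78 mA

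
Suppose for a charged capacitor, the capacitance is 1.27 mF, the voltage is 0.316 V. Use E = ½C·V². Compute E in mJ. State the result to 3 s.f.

E is given directly by: E = ½CV².
C = 1.27 mF = 0.001270 F; V = 0.316 V.
E = 6.341×10^-5 J
6.341×10^-5 J × (1 mJ / 0.001000 J) = 0.06341 mJ

0.0634 mJ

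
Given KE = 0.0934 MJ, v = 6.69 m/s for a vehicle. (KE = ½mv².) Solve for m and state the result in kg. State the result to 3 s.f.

4170 kg

Rearranging KE = ½mv² for m: m = 2·KE/v².
KE = 0.0934 MJ = 93400 J; v = 6.69 m/s.
m = 4174 kg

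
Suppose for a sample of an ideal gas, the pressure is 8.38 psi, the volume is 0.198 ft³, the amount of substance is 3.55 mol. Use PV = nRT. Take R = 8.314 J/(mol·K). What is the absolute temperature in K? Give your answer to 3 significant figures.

From the ideal-gas law: T = PV/(nR).
P = 8.38 psi = 57778 Pa; V = 0.198 ft³ = 0.005607 m³; n = 3.55 mol; R = 8.314 J/(mol·K).
T = 10.98 K

11.0 K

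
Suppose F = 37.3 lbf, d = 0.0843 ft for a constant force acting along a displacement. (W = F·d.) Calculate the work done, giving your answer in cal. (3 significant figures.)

Directly: W = F·d.
F = 37.3 lbf = 165.9 N; d = 0.0843 ft = 0.02569 m.
W = 4.263 J
4.263 J × (1 cal / 4.184 J) = 1.019 cal

1.02 cal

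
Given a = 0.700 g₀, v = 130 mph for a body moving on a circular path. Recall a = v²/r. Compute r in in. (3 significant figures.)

Rearranging: r = v²/a.
a = 0.700 g₀ = 6.865 m/s²; v = 130 mph = 58.12 m/s.
r = 492.0 m
492.0 m × (1 in / 0.02540 m) = 19370 in

19400 in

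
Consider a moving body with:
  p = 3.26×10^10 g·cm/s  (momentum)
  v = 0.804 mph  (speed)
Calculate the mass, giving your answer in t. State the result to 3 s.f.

907 t

Rearranging p = m·v for m: m = p/v.
p = 3.26×10^10 g·cm/s = 3.260×10^5 kg·m/s; v = 0.804 mph = 0.3594 m/s.
m = 9.070×10^5 kg
9.070×10^5 kg × (1 t / 1000 kg) = 907.0 t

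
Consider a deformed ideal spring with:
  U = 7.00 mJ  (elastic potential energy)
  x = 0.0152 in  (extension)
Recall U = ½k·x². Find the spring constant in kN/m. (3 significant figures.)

Rearranging: k = 2U/x².
U = 7.00 mJ = 0.007000 J; x = 0.0152 in = 3.861×10^-4 m.
k = 93923 N/m
93923 N/m × (1 kN/m / 1000 N/m) = 93.92 kN/m

93.9 kN/m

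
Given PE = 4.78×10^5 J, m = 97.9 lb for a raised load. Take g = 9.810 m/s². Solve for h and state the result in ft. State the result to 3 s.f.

3600 ft

Rearranging: h = PE/(m·g).
PE = 4.78×10^5 J; m = 97.9 lb = 44.41 kg; g = 9.810 m/s².
h = 1097 m
1097 m × (1 ft / 0.3048 m) = 3600 ft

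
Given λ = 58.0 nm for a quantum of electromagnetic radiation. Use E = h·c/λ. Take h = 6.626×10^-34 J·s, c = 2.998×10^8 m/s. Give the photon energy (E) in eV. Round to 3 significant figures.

21.4 eV

Directly: E = hc/λ.
λ = 58.0 nm = 5.800×10^-8 m; h = 6.626×10^-34 J·s; c = 2.998×10^8 m/s.
E = 3.425×10^-18 J
3.425×10^-18 J × (1 eV / 1.602×10^-19 J) = 21.38 eV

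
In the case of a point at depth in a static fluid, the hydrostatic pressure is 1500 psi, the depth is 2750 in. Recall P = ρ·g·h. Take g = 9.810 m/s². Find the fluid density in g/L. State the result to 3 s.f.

15100 g/L

Rearranging P = ρ·g·h for ρ: ρ = P/(g·h).
P = 1500 psi = 1.034×10^7 Pa; h = 2750 in = 69.85 m; g = 9.810 m/s².
ρ = 15093 kg/m³
Since 1 g/L = 1 kg/m³, 15093 g/L.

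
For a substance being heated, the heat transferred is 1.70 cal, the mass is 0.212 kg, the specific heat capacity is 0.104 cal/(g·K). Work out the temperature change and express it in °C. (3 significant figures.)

Solving Q = m·c·ΔT for ΔT: ΔT = Q/(m·c).
Q = 1.70 cal = 7.113 J; m = 0.212 kg; c = 0.104 cal/(g·K) = 435.1 J/(kg·K).
ΔT = 0.07710 K
Since 1 °C = 1 K, 0.07710 °C.

0.0771 °C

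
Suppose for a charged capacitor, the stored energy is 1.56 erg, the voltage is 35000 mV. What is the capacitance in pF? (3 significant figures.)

255 pF

Rearranging: C = 2E/V².
E = 1.56 erg = 1.560×10^-7 J; V = 35000 mV = 35.00 V.
C = 2.547×10^-10 F
2.547×10^-10 F × (1 pF / 1.000×10^-12 F) = 254.7 pF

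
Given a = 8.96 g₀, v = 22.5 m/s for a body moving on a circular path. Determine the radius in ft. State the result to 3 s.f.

Solving a = v²/r for r: r = v²/a.
a = 8.96 g₀ = 87.87 m/s²; v = 22.5 m/s.
r = 5.762 m
5.762 m × (1 ft / 0.3048 m) = 18.90 ft

18.9 ft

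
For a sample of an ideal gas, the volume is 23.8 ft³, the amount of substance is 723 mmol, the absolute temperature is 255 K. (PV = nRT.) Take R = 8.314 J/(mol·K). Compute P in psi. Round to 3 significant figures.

P is given directly by: P = nRT/V.
V = 23.8 ft³ = 0.6739 m³; n = 723 mmol = 0.7230 mol; T = 255 K; R = 8.314 J/(mol·K).
P = 2274 Pa
2274 Pa × (1 psi / 6895 Pa) = 0.3299 psi

0.330 psi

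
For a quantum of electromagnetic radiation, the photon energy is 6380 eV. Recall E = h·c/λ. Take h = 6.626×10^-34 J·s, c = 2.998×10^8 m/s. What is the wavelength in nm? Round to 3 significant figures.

0.194 nm

Solving E = h·c/λ for λ: λ = hc/E.
E = 6380 eV = 1.022×10^-15 J; h = 6.626×10^-34 J·s; c = 2.998×10^8 m/s.
λ = 1.943×10^-10 m
1.943×10^-10 m × (1 nm / 1.000×10^-9 m) = 0.1943 nm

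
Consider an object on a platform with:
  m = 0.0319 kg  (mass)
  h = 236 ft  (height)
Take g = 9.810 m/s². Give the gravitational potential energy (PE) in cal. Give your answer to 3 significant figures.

Directly: PE = mgh.
m = 0.0319 kg; h = 236 ft = 71.93 m; g = 9.810 m/s².
PE = 22.51 J  (the unit combination reduces to kg·m²/s² = J)
22.51 J × (1 cal / 4.184 J) = 5.380 cal

5.38 cal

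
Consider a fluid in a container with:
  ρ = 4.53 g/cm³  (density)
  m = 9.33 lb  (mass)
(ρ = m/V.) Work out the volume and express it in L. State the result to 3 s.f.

0.934 L

Rearranging: V = m/ρ.
ρ = 4.53 g/cm³ = 4530 kg/m³; m = 9.33 lb = 4.232 kg.
V = 9.342×10^-4 m³
9.342×10^-4 m³ × (1 L / 0.001000 m³) = 0.9342 L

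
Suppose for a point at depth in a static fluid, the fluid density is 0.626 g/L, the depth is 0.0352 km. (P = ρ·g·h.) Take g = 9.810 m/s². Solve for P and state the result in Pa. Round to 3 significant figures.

Directly: P = ρgh.
ρ = 0.626 g/L = 0.6260 kg/m³; h = 0.0352 km = 35.20 m; g = 9.810 m/s².
P = 216.2 Pa

216 Pa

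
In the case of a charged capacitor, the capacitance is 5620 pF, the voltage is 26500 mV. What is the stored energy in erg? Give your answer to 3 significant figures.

Directly: E = ½CV².
C = 5620 pF = 5.620×10^-9 F; V = 26500 mV = 26.50 V.
E = 1.973×10^-6 J
1.973×10^-6 J × (1 erg / 1.000×10^-7 J) = 19.73 erg

19.7 erg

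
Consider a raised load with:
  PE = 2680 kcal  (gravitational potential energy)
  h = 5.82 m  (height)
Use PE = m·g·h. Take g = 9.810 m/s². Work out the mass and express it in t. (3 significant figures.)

Rearranging: m = PE/(g·h).
PE = 2680 kcal = 1.121×10^7 J; h = 5.82 m; g = 9.810 m/s².
m = 1.964×10^5 kg
1.964×10^5 kg × (1 t / 1000 kg) = 196.4 t

196 t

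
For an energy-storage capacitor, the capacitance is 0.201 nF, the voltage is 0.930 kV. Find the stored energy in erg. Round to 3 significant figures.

E is given directly by: E = ½CV².
C = 0.201 nF = 2.010×10^-10 F; V = 0.930 kV = 930.0 V.
E = 8.692×10^-5 J  (the unit combination reduces to kg·m²/s² = J)
8.692×10^-5 J × (1 erg / 1.000×10^-7 J) = 869.2 erg

869 erg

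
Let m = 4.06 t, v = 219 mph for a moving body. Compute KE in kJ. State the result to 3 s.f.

KE is given directly by: KE = ½mv².
m = 4.06 t = 4060 kg; v = 219 mph = 97.90 m/s.
KE = 1.946×10^7 J
1.946×10^7 J × (1 kJ / 1000 J) = 19457 kJ

19500 kJ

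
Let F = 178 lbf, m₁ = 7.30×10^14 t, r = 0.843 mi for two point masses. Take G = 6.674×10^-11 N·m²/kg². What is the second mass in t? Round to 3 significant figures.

Solving F = G·m₁·m₂/r² for m₂: m₂ = F·r²/(G·m₁).
F = 178 lbf = 791.8 N; m₁ = 7.30×10^14 t = 7.300×10^17 kg; r = 0.843 mi = 1357 m; G = 6.674×10^-11 N·m²/kg².
m₂ = 29.91 kg
29.91 kg × (1 t / 1000 kg) = 0.02991 t

0.0299 t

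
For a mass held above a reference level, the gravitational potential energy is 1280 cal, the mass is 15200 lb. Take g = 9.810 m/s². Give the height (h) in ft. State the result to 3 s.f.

0.260 ft

Solving PE = m·g·h for h: h = PE/(m·g).
PE = 1280 cal = 5356 J; m = 15200 lb = 6895 kg; g = 9.810 m/s².
h = 0.07918 m
0.07918 m × (1 ft / 0.3048 m) = 0.2598 ft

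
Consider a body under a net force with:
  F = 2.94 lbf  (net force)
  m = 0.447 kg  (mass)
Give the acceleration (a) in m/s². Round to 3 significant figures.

29.3 m/s²

From Newton's second law: a = F/m.
F = 2.94 lbf = 13.08 N; m = 0.447 kg.
a = 29.26 m/s²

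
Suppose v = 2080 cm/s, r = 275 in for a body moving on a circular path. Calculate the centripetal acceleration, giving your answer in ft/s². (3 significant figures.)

203 ft/s²

Directly: a = v²/r.
v = 2080 cm/s = 20.80 m/s; r = 275 in = 6.985 m.
a = 61.94 m/s²
61.94 m/s² × (1 ft/s² / 0.3048 m/s²) = 203.2 ft/s²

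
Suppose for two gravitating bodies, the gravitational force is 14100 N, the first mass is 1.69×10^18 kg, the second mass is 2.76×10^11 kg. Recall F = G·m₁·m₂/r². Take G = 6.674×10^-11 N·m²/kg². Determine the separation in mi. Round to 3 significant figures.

29200 mi

Solving F = G·m₁·m₂/r² for r: r = √(G·m₁m₂/F).
F = 14100 N; m₁ = 1.69×10^18 kg; m₂ = 2.76×10^11 kg; G = 6.674×10^-11 N·m²/kg².
r = 4.699×10^7 m
4.699×10^7 m × (1 mi / 1609 m) = 29197 mi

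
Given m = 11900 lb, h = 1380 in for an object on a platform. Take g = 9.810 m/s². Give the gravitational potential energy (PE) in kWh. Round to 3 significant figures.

0.516 kWh

Directly: PE = mgh.
m = 11900 lb = 5398 kg; h = 1380 in = 35.05 m; g = 9.810 m/s².
PE = 1.856×10^6 J
1.856×10^6 J × (1 kWh / 3.600×10^6 J) = 0.5156 kWh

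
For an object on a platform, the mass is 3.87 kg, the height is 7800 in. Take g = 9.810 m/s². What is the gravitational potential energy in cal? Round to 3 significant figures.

1800 cal

Directly: PE = mgh.
m = 3.87 kg; h = 7800 in = 198.1 m; g = 9.810 m/s².
PE = 7522 J
7522 J × (1 cal / 4.184 J) = 1798 cal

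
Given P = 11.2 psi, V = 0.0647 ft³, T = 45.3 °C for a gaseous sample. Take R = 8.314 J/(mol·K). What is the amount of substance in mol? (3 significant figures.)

Solving PV = nRT for n: n = PV/(RT).
P = 11.2 psi = 77221 Pa; V = 0.0647 ft³ = 0.001832 m³; T = 45.3 °C = 318.4 K; R = 8.314 J/(mol·K).
n = 0.05344 mol

0.0534 mol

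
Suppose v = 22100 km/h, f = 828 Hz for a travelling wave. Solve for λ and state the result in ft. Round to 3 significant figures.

Solving v = f·λ for λ: λ = v/f.
v = 22100 km/h = 6139 m/s; f = 828 Hz.
λ = 7.414 m
7.414 m × (1 ft / 0.3048 m) = 24.32 ft

24.3 ft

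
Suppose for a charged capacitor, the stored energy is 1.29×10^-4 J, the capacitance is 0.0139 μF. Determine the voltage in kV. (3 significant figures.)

0.136 kV

Solving E = ½C·V² for V: V = √(2E/C).
E = 1.29×10^-4 J; C = 0.0139 μF = 1.390×10^-8 F.
V = 136.2 V  (the unit combination reduces to kg·m²/(A·s³) = V)
136.2 V × (1 kV / 1000 V) = 0.1362 kV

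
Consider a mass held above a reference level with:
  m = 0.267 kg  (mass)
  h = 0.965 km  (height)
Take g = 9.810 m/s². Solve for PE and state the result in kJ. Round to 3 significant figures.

PE is given directly by: PE = mgh.
m = 0.267 kg; h = 0.965 km = 965.0 m; g = 9.810 m/s².
PE = 2528 J
2528 J × (1 kJ / 1000 J) = 2.528 kJ

2.53 kJ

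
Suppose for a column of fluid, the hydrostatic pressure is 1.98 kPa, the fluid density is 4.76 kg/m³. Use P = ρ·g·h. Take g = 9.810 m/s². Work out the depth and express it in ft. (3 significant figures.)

139 ft

Rearranging: h = P/(ρ·g).
P = 1.98 kPa = 1980 Pa; ρ = 4.76 kg/m³; g = 9.810 m/s².
h = 42.40 m
42.40 m × (1 ft / 0.3048 m) = 139.1 ft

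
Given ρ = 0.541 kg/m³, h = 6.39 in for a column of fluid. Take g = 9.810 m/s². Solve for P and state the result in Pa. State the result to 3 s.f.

Directly: P = ρgh.
ρ = 0.541 kg/m³; h = 6.39 in = 0.1623 m; g = 9.810 m/s².
P = 0.8614 Pa  (the unit combination reduces to kg/(m·s²) = Pa)

0.861 Pa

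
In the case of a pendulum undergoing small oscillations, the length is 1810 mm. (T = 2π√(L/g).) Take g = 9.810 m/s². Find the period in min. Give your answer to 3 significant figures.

T is given directly by: T = 2π√(L/g).
L = 1810 mm = 1.810 m; g = 9.810 m/s².
T = 2.699 s
2.699 s × (1 min / 60.00 s) = 0.04498 min

0.0450 min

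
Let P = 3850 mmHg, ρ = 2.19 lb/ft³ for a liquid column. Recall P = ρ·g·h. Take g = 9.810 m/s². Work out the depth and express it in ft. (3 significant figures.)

4890 ft

Rearranging P = ρ·g·h for h: h = P/(ρ·g).
P = 3850 mmHg = 5.133×10^5 Pa; ρ = 2.19 lb/ft³ = 35.08 kg/m³; g = 9.810 m/s².
h = 1492 m
1492 m × (1 ft / 0.3048 m) = 4893 ft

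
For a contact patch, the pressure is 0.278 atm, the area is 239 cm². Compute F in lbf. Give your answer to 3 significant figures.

Rearranging P = F/A for F: F = P·A.
P = 0.278 atm = 28168 Pa; A = 239 cm² = 0.02390 m².
F = 673.2 N
673.2 N × (1 lbf / 4.448 N) = 151.3 lbf

151 lbf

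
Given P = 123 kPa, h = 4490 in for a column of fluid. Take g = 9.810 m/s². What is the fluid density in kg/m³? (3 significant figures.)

Solving P = ρ·g·h for ρ: ρ = P/(g·h).
P = 123 kPa = 1.230×10^5 Pa; h = 4490 in = 114.0 m; g = 9.810 m/s².
ρ = 109.9 kg/m³

110 kg/m³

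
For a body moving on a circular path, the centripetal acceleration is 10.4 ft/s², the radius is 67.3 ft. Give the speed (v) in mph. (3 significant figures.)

18.0 mph

Rearranging: v = √(a·r).
a = 10.4 ft/s² = 3.170 m/s²; r = 67.3 ft = 20.51 m.
v = 8.064 m/s
8.064 m/s × (1 mph / 0.4470 m/s) = 18.04 mph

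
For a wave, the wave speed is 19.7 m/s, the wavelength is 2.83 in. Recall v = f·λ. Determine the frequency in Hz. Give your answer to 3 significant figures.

274 Hz

Solving v = f·λ for f: f = v/λ.
v = 19.7 m/s; λ = 2.83 in = 0.07188 m.
f = 274.1 Hz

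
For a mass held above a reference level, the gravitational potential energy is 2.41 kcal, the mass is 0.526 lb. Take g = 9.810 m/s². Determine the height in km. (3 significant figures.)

4.31 km

Solving PE = m·g·h for h: h = PE/(m·g).
PE = 2.41 kcal = 10083 J; m = 0.526 lb = 0.2386 kg; g = 9.810 m/s².
h = 4308 m
4308 m × (1 km / 1000 m) = 4.308 km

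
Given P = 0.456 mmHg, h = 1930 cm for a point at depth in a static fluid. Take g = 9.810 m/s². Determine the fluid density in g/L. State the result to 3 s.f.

Rearranging: ρ = P/(g·h).
P = 0.456 mmHg = 60.79 Pa; h = 1930 cm = 19.30 m; g = 9.810 m/s².
ρ = 0.3211 kg/m³
Since 1 g/L = 1 kg/m³, 0.3211 g/L.

0.321 g/L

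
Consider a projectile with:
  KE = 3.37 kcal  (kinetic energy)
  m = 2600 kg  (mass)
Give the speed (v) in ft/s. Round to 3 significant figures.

Solving KE = ½mv² for v: v = √(2·KE/m).
KE = 3.37 kcal = 14100 J; m = 2600 kg.
v = 3.293 m/s
3.293 m/s × (1 ft/s / 0.3048 m/s) = 10.80 ft/s

10.8 ft/s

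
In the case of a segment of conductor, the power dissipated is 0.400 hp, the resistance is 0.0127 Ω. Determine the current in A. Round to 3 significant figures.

153 A

Rearranging: I = √(P/R).
P = 0.400 hp = 298.3 W; R = 0.0127 Ω.
I = 153.3 A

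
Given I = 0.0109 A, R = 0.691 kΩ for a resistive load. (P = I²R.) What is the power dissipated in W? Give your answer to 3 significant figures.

0.0821 W

P is given directly by: P = I²R.
I = 0.0109 A; R = 0.691 kΩ = 691.0 Ω.
P = 0.08210 W  (the unit combination reduces to kg·m²/s³ = W)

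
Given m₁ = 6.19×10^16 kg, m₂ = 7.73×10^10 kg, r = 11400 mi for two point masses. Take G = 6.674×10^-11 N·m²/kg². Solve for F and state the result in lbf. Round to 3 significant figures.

213 lbf

Directly: F = Gm₁m₂/r².
m₁ = 6.19×10^16 kg; m₂ = 7.73×10^10 kg; r = 11400 mi = 1.835×10^7 m; G = 6.674×10^-11 N·m²/kg².
F = 948.7 N
948.7 N × (1 lbf / 4.448 N) = 213.3 lbf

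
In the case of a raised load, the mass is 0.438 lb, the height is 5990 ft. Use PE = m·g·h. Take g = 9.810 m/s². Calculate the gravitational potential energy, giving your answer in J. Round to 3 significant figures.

Directly: PE = mgh.
m = 0.438 lb = 0.1987 kg; h = 5990 ft = 1826 m; g = 9.810 m/s².
PE = 3558 J

3560 J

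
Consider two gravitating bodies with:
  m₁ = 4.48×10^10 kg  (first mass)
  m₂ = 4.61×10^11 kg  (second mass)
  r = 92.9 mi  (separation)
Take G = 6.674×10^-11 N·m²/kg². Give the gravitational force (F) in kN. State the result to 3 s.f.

From Newton's law of gravitation: F = Gm₁m₂/r².
m₁ = 4.48×10^10 kg; m₂ = 4.61×10^11 kg; r = 92.9 mi = 1.495×10^5 m; G = 6.674×10^-11 N·m²/kg².
F = 61.66 N
61.66 N × (1 kN / 1000 N) = 0.06166 kN

0.0617 kN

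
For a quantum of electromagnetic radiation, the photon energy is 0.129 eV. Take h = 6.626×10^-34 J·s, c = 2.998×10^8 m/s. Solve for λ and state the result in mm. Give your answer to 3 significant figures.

0.00961 mm

Solving E = h·c/λ for λ: λ = hc/E.
E = 0.129 eV = 2.067×10^-20 J; h = 6.626×10^-34 J·s; c = 2.998×10^8 m/s.
λ = 9.611×10^-6 m
9.611×10^-6 m × (1 mm / 0.001000 m) = 0.009611 mm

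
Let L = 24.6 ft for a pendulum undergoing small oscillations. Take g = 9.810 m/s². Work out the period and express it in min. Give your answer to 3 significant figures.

0.0916 min

Directly: T = 2π√(L/g).
L = 24.6 ft = 7.498 m; g = 9.810 m/s².
T = 5.493 s
5.493 s × (1 min / 60.00 s) = 0.09155 min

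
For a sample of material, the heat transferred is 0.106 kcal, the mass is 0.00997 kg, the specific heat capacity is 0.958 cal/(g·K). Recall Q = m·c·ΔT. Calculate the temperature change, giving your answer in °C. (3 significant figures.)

11.1 °C

Rearranging: ΔT = Q/(m·c).
Q = 0.106 kcal = 443.5 J; m = 0.00997 kg; c = 0.958 cal/(g·K) = 4008 J/(kg·K).
ΔT = 11.10 K
Since 1 °C = 1 K, 11.10 °C.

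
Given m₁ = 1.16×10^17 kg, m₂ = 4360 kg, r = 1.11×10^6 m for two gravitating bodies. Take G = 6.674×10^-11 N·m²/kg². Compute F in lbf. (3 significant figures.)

F is given directly by: F = Gm₁m₂/r².
m₁ = 1.16×10^17 kg; m₂ = 4360 kg; r = 1.11×10^6 m; G = 6.674×10^-11 N·m²/kg².
F = 0.02740 N  (the unit combination reduces to kg·m/s² = N)
0.02740 N × (1 lbf / 4.448 N) = 0.006159 lbf

0.00616 lbf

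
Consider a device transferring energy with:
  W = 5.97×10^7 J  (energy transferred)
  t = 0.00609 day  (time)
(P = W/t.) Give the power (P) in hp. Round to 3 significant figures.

152 hp

P is given directly by: P = W/t.
W = 5.97×10^7 J; t = 0.00609 day = 526.2 s.
P = 1.135×10^5 W
1.135×10^5 W × (1 hp / 745.7 W) = 152.2 hp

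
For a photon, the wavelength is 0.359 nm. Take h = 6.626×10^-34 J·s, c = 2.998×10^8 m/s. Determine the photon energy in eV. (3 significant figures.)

3450 eV

E is given directly by: E = hc/λ.
λ = 0.359 nm = 3.590×10^-10 m; h = 6.626×10^-34 J·s; c = 2.998×10^8 m/s.
E = 5.533×10^-16 J
5.533×10^-16 J × (1 eV / 1.602×10^-19 J) = 3454 eV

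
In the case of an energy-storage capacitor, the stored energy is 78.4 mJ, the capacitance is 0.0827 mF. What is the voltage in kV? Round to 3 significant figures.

0.0435 kV

Solving E = ½C·V² for V: V = √(2E/C).
E = 78.4 mJ = 0.07840 J; C = 0.0827 mF = 8.270×10^-5 F.
V = 43.54 V
43.54 V × (1 kV / 1000 V) = 0.04354 kV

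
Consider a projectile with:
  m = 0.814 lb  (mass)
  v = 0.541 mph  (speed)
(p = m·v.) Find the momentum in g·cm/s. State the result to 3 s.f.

p is given directly by: p = mv.
m = 0.814 lb = 0.3692 kg; v = 0.541 mph = 0.2418 m/s.
p = 0.08930 kg·m/s
0.08930 kg·m/s × (1 g·cm/s / 1.000×10^-5 kg·m/s) = 8930 g·cm/s

8930 g·cm/s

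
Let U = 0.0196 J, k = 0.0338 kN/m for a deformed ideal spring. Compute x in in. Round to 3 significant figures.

Rearranging: x = √(2U/k).
U = 0.0196 J; k = 0.0338 kN/m = 33.80 N/m.
x = 0.03406 m
0.03406 m × (1 in / 0.02540 m) = 1.341 in

1.34 in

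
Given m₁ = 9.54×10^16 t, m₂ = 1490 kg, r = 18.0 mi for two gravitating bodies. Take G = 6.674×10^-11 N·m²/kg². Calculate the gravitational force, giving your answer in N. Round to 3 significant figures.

F is given directly by: F = Gm₁m₂/r².
m₁ = 9.54×10^16 t = 9.540×10^19 kg; m₂ = 1490 kg; r = 18.0 mi = 28968 m; G = 6.674×10^-11 N·m²/kg².
F = 11305 N

11300 N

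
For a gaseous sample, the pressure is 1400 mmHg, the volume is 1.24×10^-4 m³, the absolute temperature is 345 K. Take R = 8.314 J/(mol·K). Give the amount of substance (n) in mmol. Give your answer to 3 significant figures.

From the ideal-gas law: n = PV/(RT).
P = 1400 mmHg = 1.867×10^5 Pa; V = 1.24×10^-4 m³; T = 345 K; R = 8.314 J/(mol·K).
n = 0.008069 mol
0.008069 mol × (1 mmol / 0.001000 mol) = 8.069 mmol

8.07 mmol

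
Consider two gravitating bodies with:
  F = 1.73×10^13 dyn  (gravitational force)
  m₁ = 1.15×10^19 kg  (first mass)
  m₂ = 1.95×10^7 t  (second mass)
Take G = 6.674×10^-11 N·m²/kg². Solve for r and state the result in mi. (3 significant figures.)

From Newton's law of gravitation: r = √(G·m₁m₂/F).
F = 1.73×10^13 dyn = 1.730×10^8 N; m₁ = 1.15×10^19 kg; m₂ = 1.95×10^7 t = 1.950×10^10 kg; G = 6.674×10^-11 N·m²/kg².
r = 2.941×10^5 m
2.941×10^5 m × (1 mi / 1609 m) = 182.8 mi

183 mi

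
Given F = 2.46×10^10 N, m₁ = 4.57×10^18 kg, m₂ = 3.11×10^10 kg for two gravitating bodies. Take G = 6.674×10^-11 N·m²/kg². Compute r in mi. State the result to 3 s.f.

From Newton's law of gravitation: r = √(G·m₁m₂/F).
F = 2.46×10^10 N; m₁ = 4.57×10^18 kg; m₂ = 3.11×10^10 kg; G = 6.674×10^-11 N·m²/kg².
r = 19636 m
19636 m × (1 mi / 1609 m) = 12.20 mi

12.2 mi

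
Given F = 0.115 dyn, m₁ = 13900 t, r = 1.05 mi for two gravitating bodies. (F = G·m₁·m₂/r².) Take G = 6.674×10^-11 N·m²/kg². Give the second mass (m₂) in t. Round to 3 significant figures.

3.54 t

From Newton's law of gravitation: m₂ = F·r²/(G·m₁).
F = 0.115 dyn = 1.150×10^-6 N; m₁ = 13900 t = 1.390×10^7 kg; r = 1.05 mi = 1690 m; G = 6.674×10^-11 N·m²/kg².
m₂ = 3540 kg
3540 kg × (1 t / 1000 kg) = 3.540 t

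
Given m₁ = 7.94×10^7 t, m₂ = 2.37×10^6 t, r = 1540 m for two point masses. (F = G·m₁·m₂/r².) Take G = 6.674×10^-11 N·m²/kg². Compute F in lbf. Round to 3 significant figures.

From Newton's law of gravitation: F = Gm₁m₂/r².
m₁ = 7.94×10^7 t = 7.940×10^10 kg; m₂ = 2.37×10^6 t = 2.370×10^9 kg; r = 1540 m; G = 6.674×10^-11 N·m²/kg².
F = 5296 N
5296 N × (1 lbf / 4.448 N) = 1190 lbf

1190 lbf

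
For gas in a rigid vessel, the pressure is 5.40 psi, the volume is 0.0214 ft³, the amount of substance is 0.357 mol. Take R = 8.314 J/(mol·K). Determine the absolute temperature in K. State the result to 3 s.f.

7.60 K

Solving PV = nRT for T: T = PV/(nR).
P = 5.40 psi = 37232 Pa; V = 0.0214 ft³ = 6.060×10^-4 m³; n = 0.357 mol; R = 8.314 J/(mol·K).
T = 7.601 K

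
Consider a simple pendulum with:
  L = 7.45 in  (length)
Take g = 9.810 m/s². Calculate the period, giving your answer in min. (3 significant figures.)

T is given directly by: T = 2π√(L/g).
L = 7.45 in = 0.1892 m; g = 9.810 m/s².
T = 0.8727 s
0.8727 s × (1 min / 60.00 s) = 0.01454 min

0.0145 min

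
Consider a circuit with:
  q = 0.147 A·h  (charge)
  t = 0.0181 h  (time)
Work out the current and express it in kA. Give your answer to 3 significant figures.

Rearranging: I = q/t.
q = 0.147 A·h = 529.2 C; t = 0.0181 h = 65.16 s.
I = 8.122 A
8.122 A × (1 kA / 1000 A) = 0.008122 kA

0.00812 kA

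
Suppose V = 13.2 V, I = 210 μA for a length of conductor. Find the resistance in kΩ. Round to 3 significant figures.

62.9 kΩ

Solving V = I·R for R: R = V/I.
V = 13.2 V; I = 210 μA = 2.100×10^-4 A.
R = 62857 Ω
62857 Ω × (1 kΩ / 1000 Ω) = 62.86 kΩ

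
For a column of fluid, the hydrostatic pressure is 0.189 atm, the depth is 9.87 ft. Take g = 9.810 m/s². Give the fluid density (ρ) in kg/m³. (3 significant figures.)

Rearranging P = ρ·g·h for ρ: ρ = P/(g·h).
P = 0.189 atm = 19150 Pa; h = 9.87 ft = 3.008 m; g = 9.810 m/s².
ρ = 648.9 kg/m³

649 kg/m³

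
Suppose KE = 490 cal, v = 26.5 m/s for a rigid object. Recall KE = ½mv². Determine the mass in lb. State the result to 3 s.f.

12.9 lb

Rearranging: m = 2·KE/v².
KE = 490 cal = 2050 J; v = 26.5 m/s.
m = 5.839 kg
5.839 kg × (1 lb / 0.4536 kg) = 12.87 lb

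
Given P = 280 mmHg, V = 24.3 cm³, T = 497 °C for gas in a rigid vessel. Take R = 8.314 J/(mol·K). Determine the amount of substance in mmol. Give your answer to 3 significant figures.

From the ideal-gas law: n = PV/(RT).
P = 280 mmHg = 37330 Pa; V = 24.3 cm³ = 2.430×10^-5 m³; T = 497 °C = 770.1 K; R = 8.314 J/(mol·K).
n = 1.417×10^-4 mol
1.417×10^-4 mol × (1 mmol / 0.001000 mol) = 0.1417 mmol

0.142 mmol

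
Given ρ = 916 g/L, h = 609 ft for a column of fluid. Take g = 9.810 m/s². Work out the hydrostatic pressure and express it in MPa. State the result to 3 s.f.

1.67 MPa

Directly: P = ρgh.
ρ = 916 g/L = 916.0 kg/m³; h = 609 ft = 185.6 m; g = 9.810 m/s².
P = 1.668×10^6 Pa
1.668×10^6 Pa × (1 MPa / 1.000×10^6 Pa) = 1.668 MPa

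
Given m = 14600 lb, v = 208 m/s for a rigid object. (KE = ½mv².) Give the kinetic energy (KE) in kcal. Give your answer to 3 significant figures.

Directly: KE = ½mv².
m = 14600 lb = 6622 kg; v = 208 m/s.
KE = 1.433×10^8 J
1.433×10^8 J × (1 kcal / 4184 J) = 34239 kcal

34200 kcal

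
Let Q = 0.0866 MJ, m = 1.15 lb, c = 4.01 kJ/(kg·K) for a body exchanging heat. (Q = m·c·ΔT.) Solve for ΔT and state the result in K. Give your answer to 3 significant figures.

Rearranging Q = m·c·ΔT for ΔT: ΔT = Q/(m·c).
Q = 0.0866 MJ = 86600 J; m = 1.15 lb = 0.5216 kg; c = 4.01 kJ/(kg·K) = 4010 J/(kg·K).
ΔT = 41.40 K

41.4 K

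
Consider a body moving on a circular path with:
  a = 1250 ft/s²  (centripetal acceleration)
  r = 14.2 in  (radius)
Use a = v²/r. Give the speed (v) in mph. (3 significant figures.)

26.2 mph

Rearranging: v = √(a·r).
a = 1250 ft/s² = 381.0 m/s²; r = 14.2 in = 0.3607 m.
v = 11.72 m/s
11.72 m/s × (1 mph / 0.4470 m/s) = 26.22 mph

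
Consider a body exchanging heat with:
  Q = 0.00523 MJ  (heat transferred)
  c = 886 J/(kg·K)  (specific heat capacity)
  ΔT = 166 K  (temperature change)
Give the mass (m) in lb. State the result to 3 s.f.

0.0784 lb

Rearranging Q = m·c·ΔT for m: m = Q/(c·ΔT).
Q = 0.00523 MJ = 5230 J; c = 886 J/(kg·K); ΔT = 166 K.
m = 0.03556 kg
0.03556 kg × (1 lb / 0.4536 kg) = 0.07840 lb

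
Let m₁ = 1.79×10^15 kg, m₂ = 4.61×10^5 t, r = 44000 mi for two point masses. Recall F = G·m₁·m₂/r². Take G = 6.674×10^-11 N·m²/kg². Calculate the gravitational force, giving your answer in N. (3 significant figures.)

F is given directly by: F = Gm₁m₂/r².
m₁ = 1.79×10^15 kg; m₂ = 4.61×10^5 t = 4.610×10^8 kg; r = 44000 mi = 7.081×10^7 m; G = 6.674×10^-11 N·m²/kg².
F = 0.01098 N

0.0110 N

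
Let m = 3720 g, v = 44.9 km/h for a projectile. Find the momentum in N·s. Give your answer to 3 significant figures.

Directly: p = mv.
m = 3720 g = 3.720 kg; v = 44.9 km/h = 12.47 m/s.
p = 46.40 kg·m/s
Since 1 N·s = 1 kg·m/s, 46.40 N·s.

46.4 N·s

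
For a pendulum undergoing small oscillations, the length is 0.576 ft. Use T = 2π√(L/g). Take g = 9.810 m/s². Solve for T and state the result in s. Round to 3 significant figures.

0.841 s

Directly: T = 2π√(L/g).
L = 0.576 ft = 0.1756 m; g = 9.810 m/s².
T = 0.8406 s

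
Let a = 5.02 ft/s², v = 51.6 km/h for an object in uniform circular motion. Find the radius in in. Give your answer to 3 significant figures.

5290 in

Rearranging: r = v²/a.
a = 5.02 ft/s² = 1.530 m/s²; v = 51.6 km/h = 14.33 m/s.
r = 134.3 m
134.3 m × (1 in / 0.02540 m) = 5286 in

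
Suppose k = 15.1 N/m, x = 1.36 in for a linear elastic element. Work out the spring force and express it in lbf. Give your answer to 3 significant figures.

0.117 lbf

Directly: F = kx.
k = 15.1 N/m; x = 1.36 in = 0.03454 m.
F = 0.5216 N
0.5216 N × (1 lbf / 4.448 N) = 0.1173 lbf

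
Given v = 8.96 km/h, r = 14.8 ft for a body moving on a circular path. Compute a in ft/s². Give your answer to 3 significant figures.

Directly: a = v²/r.
v = 8.96 km/h = 2.489 m/s; r = 14.8 ft = 4.511 m.
a = 1.373 m/s²
1.373 m/s² × (1 ft/s² / 0.3048 m/s²) = 4.505 ft/s²

4.51 ft/s²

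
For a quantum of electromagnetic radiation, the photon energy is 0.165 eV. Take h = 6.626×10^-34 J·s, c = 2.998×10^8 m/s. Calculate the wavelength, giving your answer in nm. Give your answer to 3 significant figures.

7510 nm

Rearranging: λ = hc/E.
E = 0.165 eV = 2.644×10^-20 J; h = 6.626×10^-34 J·s; c = 2.998×10^8 m/s.
λ = 7.514×10^-6 m
7.514×10^-6 m × (1 nm / 1.000×10^-9 m) = 7514 nm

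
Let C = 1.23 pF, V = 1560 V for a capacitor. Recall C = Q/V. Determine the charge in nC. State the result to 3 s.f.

Rearranging: Q = CV.
C = 1.23 pF = 1.230×10^-12 F; V = 1560 V.
Q = 1.919×10^-9 C
1.919×10^-9 C × (1 nC / 1.000×10^-9 C) = 1.919 nC

1.92 nC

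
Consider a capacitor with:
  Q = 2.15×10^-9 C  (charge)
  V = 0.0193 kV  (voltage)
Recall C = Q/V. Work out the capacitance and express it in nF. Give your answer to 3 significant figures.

0.111 nF

Directly: C = Q/V.
Q = 2.15×10^-9 C; V = 0.0193 kV = 19.30 V.
C = 1.114×10^-10 F
1.114×10^-10 F × (1 nF / 1.000×10^-9 F) = 0.1114 nF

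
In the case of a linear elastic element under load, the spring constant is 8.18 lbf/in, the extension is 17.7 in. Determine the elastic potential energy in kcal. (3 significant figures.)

Directly: U = ½kx².
k = 8.18 lbf/in = 1433 N/m; x = 17.7 in = 0.4496 m.
U = 144.8 J
144.8 J × (1 kcal / 4184 J) = 0.03460 kcal

0.0346 kcal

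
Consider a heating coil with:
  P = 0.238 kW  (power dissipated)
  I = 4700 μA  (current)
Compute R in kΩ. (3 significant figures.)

10800 kΩ

Rearranging: R = P/I².
P = 0.238 kW = 238.0 W; I = 4700 μA = 0.004700 A.
R = 1.077×10^7 Ω
1.077×10^7 Ω × (1 kΩ / 1000 Ω) = 10774 kΩ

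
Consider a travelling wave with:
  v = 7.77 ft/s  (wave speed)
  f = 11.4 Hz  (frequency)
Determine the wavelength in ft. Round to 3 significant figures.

0.682 ft

Solving v = f·λ for λ: λ = v/f.
v = 7.77 ft/s = 2.368 m/s; f = 11.4 Hz.
λ = 0.2077 m
0.2077 m × (1 ft / 0.3048 m) = 0.6816 ft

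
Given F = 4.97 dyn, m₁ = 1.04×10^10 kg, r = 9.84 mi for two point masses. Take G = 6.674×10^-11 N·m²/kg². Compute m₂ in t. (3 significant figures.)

18.0 t

Rearranging F = G·m₁·m₂/r² for m₂: m₂ = F·r²/(G·m₁).
F = 4.97 dyn = 4.970×10^-5 N; m₁ = 1.04×10^10 kg; r = 9.84 mi = 15836 m; G = 6.674×10^-11 N·m²/kg².
m₂ = 17957 kg
17957 kg × (1 t / 1000 kg) = 17.96 t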